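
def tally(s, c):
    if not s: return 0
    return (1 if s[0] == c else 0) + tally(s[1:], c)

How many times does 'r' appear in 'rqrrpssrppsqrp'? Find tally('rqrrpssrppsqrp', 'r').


s[0]='r' == 'r' -> 1
s[0]='q' != 'r' -> 0
s[0]='r' == 'r' -> 1
s[0]='r' == 'r' -> 1
s[0]='p' != 'r' -> 0
s[0]='s' != 'r' -> 0
s[0]='s' != 'r' -> 0
s[0]='r' == 'r' -> 1
s[0]='p' != 'r' -> 0
s[0]='p' != 'r' -> 0
s[0]='s' != 'r' -> 0
s[0]='q' != 'r' -> 0
s[0]='r' == 'r' -> 1
s[0]='p' != 'r' -> 0
Sum: 1 + 0 + 1 + 1 + 0 + 0 + 0 + 1 + 0 + 0 + 0 + 0 + 1 + 0 = 5

5


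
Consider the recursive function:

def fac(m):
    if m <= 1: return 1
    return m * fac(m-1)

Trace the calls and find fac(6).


fac(6)
= 6 * fac(5)
= 6 * 5 * fac(4)
= 6 * 5 * 4 * fac(3)
= 6 * 5 * 4 * 3 * fac(2)
= 6 * 5 * 4 * 3 * 2 * fac(1)
= 6 * 5 * 4 * 3 * 2 * 1
= 720

720


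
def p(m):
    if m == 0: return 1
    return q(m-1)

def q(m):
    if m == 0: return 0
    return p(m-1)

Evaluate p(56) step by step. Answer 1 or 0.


p(56) = q(55)
q(55) = p(54)
p(54) = q(53)
q(53) = p(52)
p(52) = q(51)
q(51) = p(50)
p(50) = q(49)
q(49) = p(48)
p(48) = q(47)
q(47) = p(46)
p(46) = q(45)
q(45) = p(44)
p(44) = q(43)
q(43) = p(42)
p(42) = q(41)
q(41) = p(40)
p(40) = q(39)
q(39) = p(38)
p(38) = q(37)
q(37) = p(36)
p(36) = q(35)
q(35) = p(34)
p(34) = q(33)
q(33) = p(32)
p(32) = q(31)
q(31) = p(30)
p(30) = q(29)
q(29) = p(28)
p(28) = q(27)
q(27) = p(26)
p(26) = q(25)
q(25) = p(24)
p(24) = q(23)
q(23) = p(22)
p(22) = q(21)
q(21) = p(20)
p(20) = q(19)
q(19) = p(18)
p(18) = q(17)
q(17) = p(16)
p(16) = q(15)
q(15) = p(14)
p(14) = q(13)
q(13) = p(12)
p(12) = q(11)
q(11) = p(10)
p(10) = q(9)
q(9) = p(8)
p(8) = q(7)
q(7) = p(6)
p(6) = q(5)
q(5) = p(4)
p(4) = q(3)
q(3) = p(2)
p(2) = q(1)
q(1) = p(0)
p(0) = 1  (base case)
Result: 1

1


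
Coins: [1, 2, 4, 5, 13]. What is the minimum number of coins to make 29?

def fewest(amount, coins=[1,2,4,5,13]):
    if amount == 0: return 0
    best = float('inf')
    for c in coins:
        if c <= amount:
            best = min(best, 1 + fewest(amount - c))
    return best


Building up with DP:
fewest(0) = 0
fewest(1) = min(1+fewest(0)=1+0=1) = 1
fewest(2) = min(1+fewest(1)=1+1=2, 1+fewest(0)=1+0=1) = 1
fewest(3) = min(1+fewest(2)=1+1=2, 1+fewest(1)=1+1=2) = 2
fewest(4) = min(1+fewest(3)=1+2=3, 1+fewest(2)=1+1=2, 1+fewest(0)=1+0=1) = 1
fewest(5) = min(1+fewest(4)=1+1=2, 1+fewest(3)=1+2=3, 1+fewest(1)=1+1=2, 1+fewest(0)=1+0=1) = 1
fewest(6) = min(1+fewest(5)=1+1=2, 1+fewest(4)=1+1=2, 1+fewest(2)=1+1=2, 1+fewest(1)=1+1=2) = 2
fewest(7) = min(1+fewest(6)=1+2=3, 1+fewest(5)=1+1=2, 1+fewest(3)=1+2=3, 1+fewest(2)=1+1=2) = 2
fewest(8) = min(1+fewest(7)=1+2=3, 1+fewest(6)=1+2=3, 1+fewest(4)=1+1=2, 1+fewest(3)=1+2=3) = 2
fewest(9) = min(1+fewest(8)=1+2=3, 1+fewest(7)=1+2=3, 1+fewest(5)=1+1=2, 1+fewest(4)=1+1=2) = 2
fewest(10) = min(1+fewest(9)=1+2=3, 1+fewest(8)=1+2=3, 1+fewest(6)=1+2=3, 1+fewest(5)=1+1=2) = 2
fewest(11) = min(1+fewest(10)=1+2=3, 1+fewest(9)=1+2=3, 1+fewest(7)=1+2=3, 1+fewest(6)=1+2=3) = 3
fewest(12) = min(1+fewest(11)=1+3=4, 1+fewest(10)=1+2=3, 1+fewest(8)=1+2=3, 1+fewest(7)=1+2=3) = 3
fewest(13) = min(1+fewest(12)=1+3=4, 1+fewest(11)=1+3=4, 1+fewest(9)=1+2=3, 1+fewest(8)=1+2=3, 1+fewest(0)=1+0=1) = 1
fewest(14) = min(1+fewest(13)=1+1=2, 1+fewest(12)=1+3=4, 1+fewest(10)=1+2=3, 1+fewest(9)=1+2=3, 1+fewest(1)=1+1=2) = 2
fewest(15) = min(1+fewest(14)=1+2=3, 1+fewest(13)=1+1=2, 1+fewest(11)=1+3=4, 1+fewest(10)=1+2=3, 1+fewest(2)=1+1=2) = 2
fewest(16) = min(1+fewest(15)=1+2=3, 1+fewest(14)=1+2=3, 1+fewest(12)=1+3=4, 1+fewest(11)=1+3=4, 1+fewest(3)=1+2=3) = 3
fewest(17) = min(1+fewest(16)=1+3=4, 1+fewest(15)=1+2=3, 1+fewest(13)=1+1=2, 1+fewest(12)=1+3=4, 1+fewest(4)=1+1=2) = 2
fewest(18) = min(1+fewest(17)=1+2=3, 1+fewest(16)=1+3=4, 1+fewest(14)=1+2=3, 1+fewest(13)=1+1=2, 1+fewest(5)=1+1=2) = 2
fewest(19) = min(1+fewest(18)=1+2=3, 1+fewest(17)=1+2=3, 1+fewest(15)=1+2=3, 1+fewest(14)=1+2=3, 1+fewest(6)=1+2=3) = 3
fewest(20) = min(1+fewest(19)=1+3=4, 1+fewest(18)=1+2=3, 1+fewest(16)=1+3=4, 1+fewest(15)=1+2=3, 1+fewest(7)=1+2=3) = 3
fewest(21) = min(1+fewest(20)=1+3=4, 1+fewest(19)=1+3=4, 1+fewest(17)=1+2=3, 1+fewest(16)=1+3=4, 1+fewest(8)=1+2=3) = 3
fewest(22) = min(1+fewest(21)=1+3=4, 1+fewest(20)=1+3=4, 1+fewest(18)=1+2=3, 1+fewest(17)=1+2=3, 1+fewest(9)=1+2=3) = 3
fewest(23) = min(1+fewest(22)=1+3=4, 1+fewest(21)=1+3=4, 1+fewest(19)=1+3=4, 1+fewest(18)=1+2=3, 1+fewest(10)=1+2=3) = 3
fewest(24) = min(1+fewest(23)=1+3=4, 1+fewest(22)=1+3=4, 1+fewest(20)=1+3=4, 1+fewest(19)=1+3=4, 1+fewest(11)=1+3=4) = 4
fewest(25) = min(1+fewest(24)=1+4=5, 1+fewest(23)=1+3=4, 1+fewest(21)=1+3=4, 1+fewest(20)=1+3=4, 1+fewest(12)=1+3=4) = 4
fewest(26) = min(1+fewest(25)=1+4=5, 1+fewest(24)=1+4=5, 1+fewest(22)=1+3=4, 1+fewest(21)=1+3=4, 1+fewest(13)=1+1=2) = 2
fewest(27) = min(1+fewest(26)=1+2=3, 1+fewest(25)=1+4=5, 1+fewest(23)=1+3=4, 1+fewest(22)=1+3=4, 1+fewest(14)=1+2=3) = 3
fewest(28) = min(1+fewest(27)=1+3=4, 1+fewest(26)=1+2=3, 1+fewest(24)=1+4=5, 1+fewest(23)=1+3=4, 1+fewest(15)=1+2=3) = 3
fewest(29) = min(1+fewest(28)=1+3=4, 1+fewest(27)=1+3=4, 1+fewest(25)=1+4=5, 1+fewest(24)=1+4=5, 1+fewest(16)=1+3=4) = 4

4


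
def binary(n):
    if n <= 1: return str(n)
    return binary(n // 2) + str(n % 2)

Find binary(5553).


binary(5553) = binary(2776) + '1'
binary(2776) = binary(1388) + '0'
binary(1388) = binary(694) + '0'
binary(694) = binary(347) + '0'
binary(347) = binary(173) + '1'
binary(173) = binary(86) + '1'
binary(86) = binary(43) + '0'
binary(43) = binary(21) + '1'
binary(21) = binary(10) + '1'
binary(10) = binary(5) + '0'
binary(5) = binary(2) + '1'
binary(2) = binary(1) + '0'
binary(1) = '1'  (base case)
Concatenating: '1' + '0' + '1' + '0' + '1' + '1' + '0' + '1' + '1' + '0' + '0' + '0' + '1' = '1010110110001'

1010110110001


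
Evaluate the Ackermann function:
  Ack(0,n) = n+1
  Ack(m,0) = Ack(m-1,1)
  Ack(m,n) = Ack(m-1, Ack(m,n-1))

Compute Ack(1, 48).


Ack(1, 48) = Ack(0, Ack(1, 47))
  Ack(1, 47) = Ack(0, Ack(1, 46))
    Ack(1, 46) = Ack(0, Ack(1, 45))
      Ack(1, 45) = Ack(0, Ack(1, 44))
        Ack(1, 44) = Ack(0, Ack(1, 43))
          Ack(1, 43) = Ack(0, Ack(1, 42))
          Ack(1, 42) = Ack(0, Ack(1, 41))
          Ack(1, 41) = Ack(0, Ack(1, 40))
          Ack(1, 40) = Ack(0, Ack(1, 39))
          Ack(1, 39) = Ack(0, Ack(1, 38))
          Ack(1, 38) = Ack(0, Ack(1, 37))
          Ack(1, 37) = Ack(0, Ack(1, 36))
          Ack(1, 36) = Ack(0, Ack(1, 35))
          Ack(1, 35) = Ack(0, Ack(1, 34))
          Ack(1, 34) = Ack(0, Ack(1, 33))
          Ack(1, 33) = Ack(0, Ack(1, 32))
          Ack(1, 32) = Ack(0, Ack(1, 31))
          Ack(1, 31) = Ack(0, Ack(1, 30))
          Ack(1, 30) = Ack(0, Ack(1, 29))
          Ack(1, 29) = Ack(0, Ack(1, 28))
          Ack(1, 28) = Ack(0, Ack(1, 27))
          Ack(1, 27) = Ack(0, Ack(1, 26))
          Ack(1, 26) = Ack(0, Ack(1, 25))
          Ack(1, 25) = Ack(0, Ack(1, 24))
          Ack(1, 24) = Ack(0, Ack(1, 23))
... (trace truncated)
Result: Ack(1, 48) = 50

50


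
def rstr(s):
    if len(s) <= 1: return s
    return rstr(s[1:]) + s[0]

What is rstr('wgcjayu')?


rstr('wgcjayu') = rstr('gcjayu') + 'w'
rstr('gcjayu') = rstr('cjayu') + 'g'
rstr('cjayu') = rstr('jayu') + 'c'
rstr('jayu') = rstr('ayu') + 'j'
rstr('ayu') = rstr('yu') + 'a'
rstr('yu') = rstr('u') + 'y'
rstr('u') = 'u'  (base case)
Concatenating: 'u' + 'y' + 'a' + 'j' + 'c' + 'g' + 'w' = 'uyajcgw'

uyajcgw


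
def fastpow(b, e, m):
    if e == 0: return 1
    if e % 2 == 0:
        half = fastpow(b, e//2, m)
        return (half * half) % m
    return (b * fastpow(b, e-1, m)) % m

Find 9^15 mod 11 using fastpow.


fastpow(9, 15, 11): e is odd, compute fastpow(9, 14, 11)
  fastpow(9, 14, 11): e is even, compute fastpow(9, 7, 11)
    fastpow(9, 7, 11): e is odd, compute fastpow(9, 6, 11)
      fastpow(9, 6, 11): e is even, compute fastpow(9, 3, 11)
        fastpow(9, 3, 11): e is odd, compute fastpow(9, 2, 11)
          fastpow(9, 2, 11): e is even, compute fastpow(9, 1, 11)
          fastpow(9, 1, 11): e is odd, compute fastpow(9, 0, 11)
          fastpow(9, 0, 11) = 1
          (9 * 1) % 11 = 9
          half=9, (9*9) % 11 = 4
        (9 * 4) % 11 = 3
      half=3, (3*3) % 11 = 9
    (9 * 9) % 11 = 4
  half=4, (4*4) % 11 = 5
(9 * 5) % 11 = 1

1


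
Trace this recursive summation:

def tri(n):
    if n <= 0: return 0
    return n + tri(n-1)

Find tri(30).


tri(30)
= 30 + 29 + 28 + 27 + 26 + 25 + 24 + 23 + 22 + 21 + 20 + 19 + 18 + 17 + 16 + 15 + 14 + 13 + 12 + 11 + 10 + 9 + 8 + 7 + 6 + 5 + 4 + 3 + 2 + 1 + tri(0)
= 30 + 29 + 28 + 27 + 26 + 25 + 24 + 23 + 22 + 21 + 20 + 19 + 18 + 17 + 16 + 15 + 14 + 13 + 12 + 11 + 10 + 9 + 8 + 7 + 6 + 5 + 4 + 3 + 2 + 1 + 0
= 465

465


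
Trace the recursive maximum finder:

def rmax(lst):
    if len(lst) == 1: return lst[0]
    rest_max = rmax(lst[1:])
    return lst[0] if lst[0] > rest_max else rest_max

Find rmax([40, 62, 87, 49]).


rmax([40, 62, 87, 49]): compare 40 with rmax([62, 87, 49])
rmax([62, 87, 49]): compare 62 with rmax([87, 49])
rmax([87, 49]): compare 87 with rmax([49])
rmax([49]) = 49  (base case)
Compare 87 with 49 -> 87
Compare 62 with 87 -> 87
Compare 40 with 87 -> 87

87


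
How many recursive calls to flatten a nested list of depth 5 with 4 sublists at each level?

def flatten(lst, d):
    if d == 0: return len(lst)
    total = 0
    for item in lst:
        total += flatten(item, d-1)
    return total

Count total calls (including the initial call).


At depth 0 (root): 1 call
At depth 1: each of 1 parents calls flatten on 4 children = 4 calls
At depth 2: each of 4 parents calls flatten on 4 children = 16 calls
At depth 3: each of 16 parents calls flatten on 4 children = 64 calls
At depth 4: each of 64 parents calls flatten on 4 children = 256 calls
At depth 5: each of 256 parents calls flatten on 4 children = 1024 calls
Total: 1 + 4 + 16 + 64 + 256 + 1024 = 1365

1365


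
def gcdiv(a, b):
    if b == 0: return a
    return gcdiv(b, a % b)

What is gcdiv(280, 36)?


gcdiv(280, 36) = gcdiv(36, 28)
gcdiv(36, 28) = gcdiv(28, 8)
gcdiv(28, 8) = gcdiv(8, 4)
gcdiv(8, 4) = gcdiv(4, 0)
gcdiv(4, 0) = 4  (base case)

4


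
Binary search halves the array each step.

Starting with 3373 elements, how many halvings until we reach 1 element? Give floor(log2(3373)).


3373 / 2 = 1686
1686 / 2 = 843
843 / 2 = 421
421 / 2 = 210
210 / 2 = 105
105 / 2 = 52
52 / 2 = 26
26 / 2 = 13
13 / 2 = 6
6 / 2 = 3
3 / 2 = 1
Reached 1 after 11 halvings

11


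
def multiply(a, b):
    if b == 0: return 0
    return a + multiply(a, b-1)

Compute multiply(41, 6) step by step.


multiply(41, 6) = 41 + multiply(41, 5)
multiply(41, 5) = 41 + multiply(41, 4)
multiply(41, 4) = 41 + multiply(41, 3)
multiply(41, 3) = 41 + multiply(41, 2)
multiply(41, 2) = 41 + multiply(41, 1)
multiply(41, 1) = 41 + multiply(41, 0)
multiply(41, 0) = 0  (base case)
Total: 41 + 41 + 41 + 41 + 41 + 41 + 0 = 246

246


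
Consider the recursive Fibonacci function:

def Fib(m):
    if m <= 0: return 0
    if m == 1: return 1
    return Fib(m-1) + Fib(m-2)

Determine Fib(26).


Computing Fib(26) bottom-up:
Fib(0) = 0
Fib(1) = 1
Fib(2) = Fib(1) + Fib(0) = 1 + 0 = 1
Fib(3) = Fib(2) + Fib(1) = 1 + 1 = 2
Fib(4) = Fib(3) + Fib(2) = 2 + 1 = 3
Fib(5) = Fib(4) + Fib(3) = 3 + 2 = 5
Fib(6) = Fib(5) + Fib(4) = 5 + 3 = 8
Fib(7) = Fib(6) + Fib(5) = 8 + 5 = 13
Fib(8) = Fib(7) + Fib(6) = 13 + 8 = 21
Fib(9) = Fib(8) + Fib(7) = 21 + 13 = 34
Fib(10) = Fib(9) + Fib(8) = 34 + 21 = 55
Fib(11) = Fib(10) + Fib(9) = 55 + 34 = 89
Fib(12) = Fib(11) + Fib(10) = 89 + 55 = 144
Fib(13) = Fib(12) + Fib(11) = 144 + 89 = 233
Fib(14) = Fib(13) + Fib(12) = 233 + 144 = 377
Fib(15) = Fib(14) + Fib(13) = 377 + 233 = 610
Fib(16) = Fib(15) + Fib(14) = 610 + 377 = 987
Fib(17) = Fib(16) + Fib(15) = 987 + 610 = 1597
Fib(18) = Fib(17) + Fib(16) = 1597 + 987 = 2584
Fib(19) = Fib(18) + Fib(17) = 2584 + 1597 = 4181
Fib(20) = Fib(19) + Fib(18) = 4181 + 2584 = 6765
Fib(21) = Fib(20) + Fib(19) = 6765 + 4181 = 10946
Fib(22) = Fib(21) + Fib(20) = 10946 + 6765 = 17711
Fib(23) = Fib(22) + Fib(21) = 17711 + 10946 = 28657
Fib(24) = Fib(23) + Fib(22) = 28657 + 17711 = 46368
Fib(25) = Fib(24) + Fib(23) = 46368 + 28657 = 75025
Fib(26) = Fib(25) + Fib(24) = 75025 + 46368 = 121393

121393


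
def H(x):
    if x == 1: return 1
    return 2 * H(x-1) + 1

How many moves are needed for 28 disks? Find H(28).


H(28) = 2 * H(27) + 1
H(27) = 2 * H(26) + 1
H(26) = 2 * H(25) + 1
H(25) = 2 * H(24) + 1
H(24) = 2 * H(23) + 1
H(23) = 2 * H(22) + 1
H(22) = 2 * H(21) + 1
H(21) = 2 * H(20) + 1
H(20) = 2 * H(19) + 1
H(19) = 2 * H(18) + 1
H(18) = 2 * H(17) + 1
H(17) = 2 * H(16) + 1
H(16) = 2 * H(15) + 1
H(15) = 2 * H(14) + 1
H(14) = 2 * H(13) + 1
H(13) = 2 * H(12) + 1
H(12) = 2 * H(11) + 1
H(11) = 2 * H(10) + 1
H(10) = 2 * H(9) + 1
H(9) = 2 * H(8) + 1
H(8) = 2 * H(7) + 1
H(7) = 2 * H(6) + 1
H(6) = 2 * H(5) + 1
H(5) = 2 * H(4) + 1
H(4) = 2 * H(3) + 1
H(3) = 2 * H(2) + 1
H(2) = 2 * H(1) + 1
H(1) = 1  (base case)
H(2) = 2 * 1 + 1 = 3
H(3) = 2 * 3 + 1 = 7
H(4) = 2 * 7 + 1 = 15
H(5) = 2 * 15 + 1 = 31
H(6) = 2 * 31 + 1 = 63
H(7) = 2 * 63 + 1 = 127
H(8) = 2 * 127 + 1 = 255
H(9) = 2 * 255 + 1 = 511
H(10) = 2 * 511 + 1 = 1023
H(11) = 2 * 1023 + 1 = 2047
H(12) = 2 * 2047 + 1 = 4095
H(13) = 2 * 4095 + 1 = 8191
H(14) = 2 * 8191 + 1 = 16383
H(15) = 2 * 16383 + 1 = 32767
H(16) = 2 * 32767 + 1 = 65535
H(17) = 2 * 65535 + 1 = 131071
H(18) = 2 * 131071 + 1 = 262143
H(19) = 2 * 262143 + 1 = 524287
H(20) = 2 * 524287 + 1 = 1048575
H(21) = 2 * 1048575 + 1 = 2097151
H(22) = 2 * 2097151 + 1 = 4194303
H(23) = 2 * 4194303 + 1 = 8388607
H(24) = 2 * 8388607 + 1 = 16777215
H(25) = 2 * 16777215 + 1 = 33554431
H(26) = 2 * 33554431 + 1 = 67108863
H(27) = 2 * 67108863 + 1 = 134217727
H(28) = 2 * 134217727 + 1 = 268435455

268435455


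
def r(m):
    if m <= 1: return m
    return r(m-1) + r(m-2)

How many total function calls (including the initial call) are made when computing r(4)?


Let C(n) = total calls for r(n)
C(0) = 1, C(1) = 1
C(2) = 1 + C(1) + C(0) = 1 + 1 + 1 = 3
C(3) = 1 + C(2) + C(1) = 1 + 3 + 1 = 5
C(4) = 1 + C(3) + C(2) = 1 + 5 + 3 = 9

9


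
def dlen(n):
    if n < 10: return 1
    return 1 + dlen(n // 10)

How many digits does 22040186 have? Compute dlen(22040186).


dlen(22040186) = 1 + dlen(2204018)
dlen(2204018) = 1 + dlen(220401)
dlen(220401) = 1 + dlen(22040)
dlen(22040) = 1 + dlen(2204)
dlen(2204) = 1 + dlen(220)
dlen(220) = 1 + dlen(22)
dlen(22) = 1 + dlen(2)
dlen(2) = 1  (base case: 2 < 10)
Unwinding: 1 + 1 + 1 + 1 + 1 + 1 + 1 + 1 = 8

8


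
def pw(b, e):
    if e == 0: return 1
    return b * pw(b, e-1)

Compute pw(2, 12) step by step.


pw(2, 12)
= 2 * pw(2, 11)
= 2 * 2 * pw(2, 10)
= 2 * 2 * 2 * pw(2, 9)
= 2 * 2 * 2 * 2 * pw(2, 8)
= 2 * 2 * 2 * 2 * 2 * pw(2, 7)
= 2 * 2 * 2 * 2 * 2 * 2 * pw(2, 6)
= 2 * 2 * 2 * 2 * 2 * 2 * 2 * pw(2, 5)
= 2 * 2 * 2 * 2 * 2 * 2 * 2 * 2 * pw(2, 4)
= 2 * 2 * 2 * 2 * 2 * 2 * 2 * 2 * 2 * pw(2, 3)
= 2 * 2 * 2 * 2 * 2 * 2 * 2 * 2 * 2 * 2 * pw(2, 2)
= 2 * 2 * 2 * 2 * 2 * 2 * 2 * 2 * 2 * 2 * 2 * pw(2, 1)
= 2 * 2 * 2 * 2 * 2 * 2 * 2 * 2 * 2 * 2 * 2 * 2 * pw(2, 0)
= 2 * 2 * 2 * 2 * 2 * 2 * 2 * 2 * 2 * 2 * 2 * 2 * 1
= 4096

4096


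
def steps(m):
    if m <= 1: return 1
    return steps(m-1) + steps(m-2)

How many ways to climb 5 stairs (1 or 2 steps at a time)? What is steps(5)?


Building up from base cases:
steps(0) = 1
steps(1) = 1
steps(2) = steps(1) + steps(0) = 1 + 1 = 2
steps(3) = steps(2) + steps(1) = 2 + 1 = 3
steps(4) = steps(3) + steps(2) = 3 + 2 = 5
steps(5) = steps(4) + steps(3) = 5 + 3 = 8

8


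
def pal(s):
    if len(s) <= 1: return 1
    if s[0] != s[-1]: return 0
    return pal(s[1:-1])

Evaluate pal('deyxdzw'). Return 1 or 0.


pal('deyxdzw'): s[0]='d' != s[-1]='w' -> return 0
Result: 0 (not a palindrome)

0


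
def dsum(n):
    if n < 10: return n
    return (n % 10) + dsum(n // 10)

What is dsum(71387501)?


dsum(71387501) = 1 + dsum(7138750)
dsum(7138750) = 0 + dsum(713875)
dsum(713875) = 5 + dsum(71387)
dsum(71387) = 7 + dsum(7138)
dsum(7138) = 8 + dsum(713)
dsum(713) = 3 + dsum(71)
dsum(71) = 1 + dsum(7)
dsum(7) = 7  (base case)
Total: 1 + 0 + 5 + 7 + 8 + 3 + 1 + 7 = 32

32


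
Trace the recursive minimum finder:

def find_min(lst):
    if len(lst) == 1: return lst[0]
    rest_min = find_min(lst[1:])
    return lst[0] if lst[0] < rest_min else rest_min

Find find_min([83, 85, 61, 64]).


find_min([83, 85, 61, 64]): compare 83 with find_min([85, 61, 64])
find_min([85, 61, 64]): compare 85 with find_min([61, 64])
find_min([61, 64]): compare 61 with find_min([64])
find_min([64]) = 64  (base case)
Compare 61 with 64 -> 61
Compare 85 with 61 -> 61
Compare 83 with 61 -> 61

61


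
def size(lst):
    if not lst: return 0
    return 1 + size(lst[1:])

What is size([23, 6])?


size([23, 6]) = 1 + size([6])
size([6]) = 1 + size([])
size([]) = 0  (base case)
Unwinding: 1 + 1 + 0 = 2

2


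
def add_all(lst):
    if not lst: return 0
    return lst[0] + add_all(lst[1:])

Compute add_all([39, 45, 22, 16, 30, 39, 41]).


add_all([39, 45, 22, 16, 30, 39, 41]) = 39 + add_all([45, 22, 16, 30, 39, 41])
add_all([45, 22, 16, 30, 39, 41]) = 45 + add_all([22, 16, 30, 39, 41])
add_all([22, 16, 30, 39, 41]) = 22 + add_all([16, 30, 39, 41])
add_all([16, 30, 39, 41]) = 16 + add_all([30, 39, 41])
add_all([30, 39, 41]) = 30 + add_all([39, 41])
add_all([39, 41]) = 39 + add_all([41])
add_all([41]) = 41 + add_all([])
add_all([]) = 0  (base case)
Total: 39 + 45 + 22 + 16 + 30 + 39 + 41 + 0 = 232

232


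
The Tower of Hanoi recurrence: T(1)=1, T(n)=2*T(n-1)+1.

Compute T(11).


T(11) = 2 * T(10) + 1
T(10) = 2 * T(9) + 1
T(9) = 2 * T(8) + 1
T(8) = 2 * T(7) + 1
T(7) = 2 * T(6) + 1
T(6) = 2 * T(5) + 1
T(5) = 2 * T(4) + 1
T(4) = 2 * T(3) + 1
T(3) = 2 * T(2) + 1
T(2) = 2 * T(1) + 1
T(1) = 1  (base case)
T(2) = 2 * 1 + 1 = 3
T(3) = 2 * 3 + 1 = 7
T(4) = 2 * 7 + 1 = 15
T(5) = 2 * 15 + 1 = 31
T(6) = 2 * 31 + 1 = 63
T(7) = 2 * 63 + 1 = 127
T(8) = 2 * 127 + 1 = 255
T(9) = 2 * 255 + 1 = 511
T(10) = 2 * 511 + 1 = 1023
T(11) = 2 * 1023 + 1 = 2047

2047


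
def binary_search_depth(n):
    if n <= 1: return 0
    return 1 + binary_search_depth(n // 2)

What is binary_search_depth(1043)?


1043 / 2 = 521
521 / 2 = 260
260 / 2 = 130
130 / 2 = 65
65 / 2 = 32
32 / 2 = 16
16 / 2 = 8
8 / 2 = 4
4 / 2 = 2
2 / 2 = 1
Reached 1 after 10 halvings

10


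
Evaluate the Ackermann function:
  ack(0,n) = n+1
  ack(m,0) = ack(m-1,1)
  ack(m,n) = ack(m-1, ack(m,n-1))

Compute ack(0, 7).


ack(0, 7) = 8
Result: ack(0, 7) = 8

8


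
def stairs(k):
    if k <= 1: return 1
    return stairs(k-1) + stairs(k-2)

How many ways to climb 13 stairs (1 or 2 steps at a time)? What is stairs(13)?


Building up from base cases:
stairs(0) = 1
stairs(1) = 1
stairs(2) = stairs(1) + stairs(0) = 1 + 1 = 2
stairs(3) = stairs(2) + stairs(1) = 2 + 1 = 3
stairs(4) = stairs(3) + stairs(2) = 3 + 2 = 5
stairs(5) = stairs(4) + stairs(3) = 5 + 3 = 8
stairs(6) = stairs(5) + stairs(4) = 8 + 5 = 13
stairs(7) = stairs(6) + stairs(5) = 13 + 8 = 21
stairs(8) = stairs(7) + stairs(6) = 21 + 13 = 34
stairs(9) = stairs(8) + stairs(7) = 34 + 21 = 55
stairs(10) = stairs(9) + stairs(8) = 55 + 34 = 89
stairs(11) = stairs(10) + stairs(9) = 89 + 55 = 144
stairs(12) = stairs(11) + stairs(10) = 144 + 89 = 233
stairs(13) = stairs(12) + stairs(11) = 233 + 144 = 377

377


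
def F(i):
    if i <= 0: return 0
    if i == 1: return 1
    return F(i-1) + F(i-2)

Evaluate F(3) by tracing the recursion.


Computing F(3) bottom-up:
F(0) = 0
F(1) = 1
F(2) = F(1) + F(0) = 1 + 0 = 1
F(3) = F(2) + F(1) = 1 + 1 = 2

2


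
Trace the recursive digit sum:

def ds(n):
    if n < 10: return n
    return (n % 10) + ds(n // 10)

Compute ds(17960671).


ds(17960671) = 1 + ds(1796067)
ds(1796067) = 7 + ds(179606)
ds(179606) = 6 + ds(17960)
ds(17960) = 0 + ds(1796)
ds(1796) = 6 + ds(179)
ds(179) = 9 + ds(17)
ds(17) = 7 + ds(1)
ds(1) = 1  (base case)
Total: 1 + 7 + 6 + 0 + 6 + 9 + 7 + 1 = 37

37


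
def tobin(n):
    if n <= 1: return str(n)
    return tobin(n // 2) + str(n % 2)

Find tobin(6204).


tobin(6204) = tobin(3102) + '0'
tobin(3102) = tobin(1551) + '0'
tobin(1551) = tobin(775) + '1'
tobin(775) = tobin(387) + '1'
tobin(387) = tobin(193) + '1'
tobin(193) = tobin(96) + '1'
tobin(96) = tobin(48) + '0'
tobin(48) = tobin(24) + '0'
tobin(24) = tobin(12) + '0'
tobin(12) = tobin(6) + '0'
tobin(6) = tobin(3) + '0'
tobin(3) = tobin(1) + '1'
tobin(1) = '1'  (base case)
Concatenating: '1' + '1' + '0' + '0' + '0' + '0' + '0' + '1' + '1' + '1' + '1' + '0' + '0' = '1100000111100'

1100000111100


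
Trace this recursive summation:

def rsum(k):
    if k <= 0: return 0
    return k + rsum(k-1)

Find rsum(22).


rsum(22)
= 22 + 21 + 20 + 19 + 18 + 17 + 16 + 15 + 14 + 13 + 12 + 11 + 10 + 9 + 8 + 7 + 6 + 5 + 4 + 3 + 2 + 1 + rsum(0)
= 22 + 21 + 20 + 19 + 18 + 17 + 16 + 15 + 14 + 13 + 12 + 11 + 10 + 9 + 8 + 7 + 6 + 5 + 4 + 3 + 2 + 1 + 0
= 253

253


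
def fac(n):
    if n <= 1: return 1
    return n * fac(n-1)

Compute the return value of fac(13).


fac(13)
= 13 * fac(12)
= 13 * 12 * fac(11)
= 13 * 12 * 11 * fac(10)
= 13 * 12 * 11 * 10 * fac(9)
= 13 * 12 * 11 * 10 * 9 * fac(8)
= 13 * 12 * 11 * 10 * 9 * 8 * fac(7)
= 13 * 12 * 11 * 10 * 9 * 8 * 7 * fac(6)
= 13 * 12 * 11 * 10 * 9 * 8 * 7 * 6 * fac(5)
= 13 * 12 * 11 * 10 * 9 * 8 * 7 * 6 * 5 * fac(4)
= 13 * 12 * 11 * 10 * 9 * 8 * 7 * 6 * 5 * 4 * fac(3)
= 13 * 12 * 11 * 10 * 9 * 8 * 7 * 6 * 5 * 4 * 3 * fac(2)
= 13 * 12 * 11 * 10 * 9 * 8 * 7 * 6 * 5 * 4 * 3 * 2 * fac(1)
= 13 * 12 * 11 * 10 * 9 * 8 * 7 * 6 * 5 * 4 * 3 * 2 * 1
= 6227020800

6227020800


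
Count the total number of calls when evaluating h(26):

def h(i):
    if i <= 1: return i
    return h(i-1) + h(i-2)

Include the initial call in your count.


Let C(n) = total calls for h(n)
C(0) = 1, C(1) = 1
C(2) = 1 + C(1) + C(0) = 1 + 1 + 1 = 3
C(3) = 1 + C(2) + C(1) = 1 + 3 + 1 = 5
C(4) = 1 + C(3) + C(2) = 1 + 5 + 3 = 9
C(5) = 1 + C(4) + C(3) = 1 + 9 + 5 = 15
C(6) = 1 + C(5) + C(4) = 1 + 15 + 9 = 25
C(7) = 1 + C(6) + C(5) = 1 + 25 + 15 = 41
C(8) = 1 + C(7) + C(6) = 1 + 41 + 25 = 67
C(9) = 1 + C(8) + C(7) = 1 + 67 + 41 = 109
C(10) = 1 + C(9) + C(8) = 1 + 109 + 67 = 177
C(11) = 1 + C(10) + C(9) = 1 + 177 + 109 = 287
C(12) = 1 + C(11) + C(10) = 1 + 287 + 177 = 465
C(13) = 1 + C(12) + C(11) = 1 + 465 + 287 = 753
C(14) = 1 + C(13) + C(12) = 1 + 753 + 465 = 1219
C(15) = 1 + C(14) + C(13) = 1 + 1219 + 753 = 1973
C(16) = 1 + C(15) + C(14) = 1 + 1973 + 1219 = 3193
C(17) = 1 + C(16) + C(15) = 1 + 3193 + 1973 = 5167
C(18) = 1 + C(17) + C(16) = 1 + 5167 + 3193 = 8361
C(19) = 1 + C(18) + C(17) = 1 + 8361 + 5167 = 13529
C(20) = 1 + C(19) + C(18) = 1 + 13529 + 8361 = 21891
C(21) = 1 + C(20) + C(19) = 1 + 21891 + 13529 = 35421
C(22) = 1 + C(21) + C(20) = 1 + 35421 + 21891 = 57313
C(23) = 1 + C(22) + C(21) = 1 + 57313 + 35421 = 92735
C(24) = 1 + C(23) + C(22) = 1 + 92735 + 57313 = 150049
C(25) = 1 + C(24) + C(23) = 1 + 150049 + 92735 = 242785
C(26) = 1 + C(25) + C(24) = 1 + 242785 + 150049 = 392835

392835


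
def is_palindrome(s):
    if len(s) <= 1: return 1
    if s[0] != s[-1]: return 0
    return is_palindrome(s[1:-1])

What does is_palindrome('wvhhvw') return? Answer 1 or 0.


is_palindrome('wvhhvw'): s[0]='w' == s[-1]='w' -> check is_palindrome('vhhv')
is_palindrome('vhhv'): s[0]='v' == s[-1]='v' -> check is_palindrome('hh')
is_palindrome('hh'): s[0]='h' == s[-1]='h' -> check is_palindrome('')
is_palindrome(''): len <= 1 -> return 1  (base case)
Result: 1 (palindrome)

1


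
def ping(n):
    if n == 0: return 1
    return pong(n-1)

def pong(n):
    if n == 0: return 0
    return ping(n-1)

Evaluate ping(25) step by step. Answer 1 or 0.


ping(25) = pong(24)
pong(24) = ping(23)
ping(23) = pong(22)
pong(22) = ping(21)
ping(21) = pong(20)
pong(20) = ping(19)
ping(19) = pong(18)
pong(18) = ping(17)
ping(17) = pong(16)
pong(16) = ping(15)
ping(15) = pong(14)
pong(14) = ping(13)
ping(13) = pong(12)
pong(12) = ping(11)
ping(11) = pong(10)
pong(10) = ping(9)
ping(9) = pong(8)
pong(8) = ping(7)
ping(7) = pong(6)
pong(6) = ping(5)
ping(5) = pong(4)
pong(4) = ping(3)
ping(3) = pong(2)
pong(2) = ping(1)
ping(1) = pong(0)
pong(0) = 0  (base case)
Result: 0

0


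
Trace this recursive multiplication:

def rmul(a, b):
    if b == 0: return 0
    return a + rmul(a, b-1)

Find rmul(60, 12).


rmul(60, 12) = 60 + rmul(60, 11)
rmul(60, 11) = 60 + rmul(60, 10)
rmul(60, 10) = 60 + rmul(60, 9)
rmul(60, 9) = 60 + rmul(60, 8)
rmul(60, 8) = 60 + rmul(60, 7)
rmul(60, 7) = 60 + rmul(60, 6)
rmul(60, 6) = 60 + rmul(60, 5)
rmul(60, 5) = 60 + rmul(60, 4)
rmul(60, 4) = 60 + rmul(60, 3)
rmul(60, 3) = 60 + rmul(60, 2)
rmul(60, 2) = 60 + rmul(60, 1)
rmul(60, 1) = 60 + rmul(60, 0)
rmul(60, 0) = 0  (base case)
Total: 60 + 60 + 60 + 60 + 60 + 60 + 60 + 60 + 60 + 60 + 60 + 60 + 0 = 720

720


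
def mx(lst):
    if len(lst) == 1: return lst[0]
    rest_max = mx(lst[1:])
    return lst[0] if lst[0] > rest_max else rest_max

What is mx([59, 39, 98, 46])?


mx([59, 39, 98, 46]): compare 59 with mx([39, 98, 46])
mx([39, 98, 46]): compare 39 with mx([98, 46])
mx([98, 46]): compare 98 with mx([46])
mx([46]) = 46  (base case)
Compare 98 with 46 -> 98
Compare 39 with 98 -> 98
Compare 59 with 98 -> 98

98


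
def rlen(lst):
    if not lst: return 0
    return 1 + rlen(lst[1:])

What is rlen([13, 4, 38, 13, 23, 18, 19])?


rlen([13, 4, 38, 13, 23, 18, 19]) = 1 + rlen([4, 38, 13, 23, 18, 19])
rlen([4, 38, 13, 23, 18, 19]) = 1 + rlen([38, 13, 23, 18, 19])
rlen([38, 13, 23, 18, 19]) = 1 + rlen([13, 23, 18, 19])
rlen([13, 23, 18, 19]) = 1 + rlen([23, 18, 19])
rlen([23, 18, 19]) = 1 + rlen([18, 19])
rlen([18, 19]) = 1 + rlen([19])
rlen([19]) = 1 + rlen([])
rlen([]) = 0  (base case)
Unwinding: 1 + 1 + 1 + 1 + 1 + 1 + 1 + 0 = 7

7


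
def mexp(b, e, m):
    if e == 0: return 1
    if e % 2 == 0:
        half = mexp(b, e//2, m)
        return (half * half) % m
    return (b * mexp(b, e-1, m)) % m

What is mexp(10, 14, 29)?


mexp(10, 14, 29): e is even, compute mexp(10, 7, 29)
  mexp(10, 7, 29): e is odd, compute mexp(10, 6, 29)
    mexp(10, 6, 29): e is even, compute mexp(10, 3, 29)
      mexp(10, 3, 29): e is odd, compute mexp(10, 2, 29)
        mexp(10, 2, 29): e is even, compute mexp(10, 1, 29)
          mexp(10, 1, 29): e is odd, compute mexp(10, 0, 29)
          mexp(10, 0, 29) = 1
          (10 * 1) % 29 = 10
        half=10, (10*10) % 29 = 13
      (10 * 13) % 29 = 14
    half=14, (14*14) % 29 = 22
  (10 * 22) % 29 = 17
half=17, (17*17) % 29 = 28

28


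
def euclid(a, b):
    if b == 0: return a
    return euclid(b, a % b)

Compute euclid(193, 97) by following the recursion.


euclid(193, 97) = euclid(97, 96)
euclid(97, 96) = euclid(96, 1)
euclid(96, 1) = euclid(1, 0)
euclid(1, 0) = 1  (base case)

1


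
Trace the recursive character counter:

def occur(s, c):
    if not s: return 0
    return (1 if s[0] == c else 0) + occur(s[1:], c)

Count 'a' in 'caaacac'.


s[0]='c' != 'a' -> 0
s[0]='a' == 'a' -> 1
s[0]='a' == 'a' -> 1
s[0]='a' == 'a' -> 1
s[0]='c' != 'a' -> 0
s[0]='a' == 'a' -> 1
s[0]='c' != 'a' -> 0
Sum: 0 + 1 + 1 + 1 + 0 + 1 + 0 = 4

4


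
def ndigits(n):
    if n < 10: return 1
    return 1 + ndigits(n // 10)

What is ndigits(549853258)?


ndigits(549853258) = 1 + ndigits(54985325)
ndigits(54985325) = 1 + ndigits(5498532)
ndigits(5498532) = 1 + ndigits(549853)
ndigits(549853) = 1 + ndigits(54985)
ndigits(54985) = 1 + ndigits(5498)
ndigits(5498) = 1 + ndigits(549)
ndigits(549) = 1 + ndigits(54)
ndigits(54) = 1 + ndigits(5)
ndigits(5) = 1  (base case: 5 < 10)
Unwinding: 1 + 1 + 1 + 1 + 1 + 1 + 1 + 1 + 1 = 9

9


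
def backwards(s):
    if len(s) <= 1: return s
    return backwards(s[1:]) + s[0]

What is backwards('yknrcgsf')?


backwards('yknrcgsf') = backwards('knrcgsf') + 'y'
backwards('knrcgsf') = backwards('nrcgsf') + 'k'
backwards('nrcgsf') = backwards('rcgsf') + 'n'
backwards('rcgsf') = backwards('cgsf') + 'r'
backwards('cgsf') = backwards('gsf') + 'c'
backwards('gsf') = backwards('sf') + 'g'
backwards('sf') = backwards('f') + 's'
backwards('f') = 'f'  (base case)
Concatenating: 'f' + 's' + 'g' + 'c' + 'r' + 'n' + 'k' + 'y' = 'fsgcrnky'

fsgcrnky


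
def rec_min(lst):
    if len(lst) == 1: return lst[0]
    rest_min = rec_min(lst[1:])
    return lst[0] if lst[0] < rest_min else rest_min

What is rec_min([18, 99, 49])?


rec_min([18, 99, 49]): compare 18 with rec_min([99, 49])
rec_min([99, 49]): compare 99 with rec_min([49])
rec_min([49]) = 49  (base case)
Compare 99 with 49 -> 49
Compare 18 with 49 -> 18

18


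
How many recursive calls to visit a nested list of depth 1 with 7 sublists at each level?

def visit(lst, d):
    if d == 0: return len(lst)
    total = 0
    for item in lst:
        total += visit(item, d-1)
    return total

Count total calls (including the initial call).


At depth 0 (root): 1 call
At depth 1: each of 1 parents calls visit on 7 children = 7 calls
Total: 1 + 7 = 8

8


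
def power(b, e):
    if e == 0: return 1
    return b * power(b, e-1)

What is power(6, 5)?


power(6, 5)
= 6 * power(6, 4)
= 6 * 6 * power(6, 3)
= 6 * 6 * 6 * power(6, 2)
= 6 * 6 * 6 * 6 * power(6, 1)
= 6 * 6 * 6 * 6 * 6 * power(6, 0)
= 6 * 6 * 6 * 6 * 6 * 1
= 7776

7776


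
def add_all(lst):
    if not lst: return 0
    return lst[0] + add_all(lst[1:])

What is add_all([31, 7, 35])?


add_all([31, 7, 35]) = 31 + add_all([7, 35])
add_all([7, 35]) = 7 + add_all([35])
add_all([35]) = 35 + add_all([])
add_all([]) = 0  (base case)
Total: 31 + 7 + 35 + 0 = 73

73


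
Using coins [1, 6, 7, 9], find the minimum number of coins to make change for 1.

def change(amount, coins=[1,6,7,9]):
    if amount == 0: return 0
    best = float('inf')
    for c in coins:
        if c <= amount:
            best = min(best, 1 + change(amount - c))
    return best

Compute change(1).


Building up with DP:
change(0) = 0
change(1) = min(1+change(0)=1+0=1) = 1

1


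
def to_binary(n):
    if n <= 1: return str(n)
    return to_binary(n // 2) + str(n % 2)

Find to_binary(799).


to_binary(799) = to_binary(399) + '1'
to_binary(399) = to_binary(199) + '1'
to_binary(199) = to_binary(99) + '1'
to_binary(99) = to_binary(49) + '1'
to_binary(49) = to_binary(24) + '1'
to_binary(24) = to_binary(12) + '0'
to_binary(12) = to_binary(6) + '0'
to_binary(6) = to_binary(3) + '0'
to_binary(3) = to_binary(1) + '1'
to_binary(1) = '1'  (base case)
Concatenating: '1' + '1' + '0' + '0' + '0' + '1' + '1' + '1' + '1' + '1' = '1100011111'

1100011111


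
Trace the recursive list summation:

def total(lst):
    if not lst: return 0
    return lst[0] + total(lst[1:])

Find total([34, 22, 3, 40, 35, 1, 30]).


total([34, 22, 3, 40, 35, 1, 30]) = 34 + total([22, 3, 40, 35, 1, 30])
total([22, 3, 40, 35, 1, 30]) = 22 + total([3, 40, 35, 1, 30])
total([3, 40, 35, 1, 30]) = 3 + total([40, 35, 1, 30])
total([40, 35, 1, 30]) = 40 + total([35, 1, 30])
total([35, 1, 30]) = 35 + total([1, 30])
total([1, 30]) = 1 + total([30])
total([30]) = 30 + total([])
total([]) = 0  (base case)
Total: 34 + 22 + 3 + 40 + 35 + 1 + 30 + 0 = 165

165


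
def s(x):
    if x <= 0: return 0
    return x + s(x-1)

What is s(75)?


s(75)
= 75 + 74 + 73 + 72 + 71 + 70 + 69 + 68 + 67 + 66 + 65 + 64 + 63 + 62 + 61 + 60 + 59 + 58 + 57 + 56 + 55 + 54 + 53 + 52 + 51 + 50 + 49 + 48 + 47 + 46 + 45 + 44 + 43 + 42 + 41 + 40 + 39 + 38 + 37 + 36 + 35 + 34 + 33 + 32 + 31 + 30 + 29 + 28 + 27 + 26 + 25 + 24 + 23 + 22 + 21 + 20 + 19 + 18 + 17 + 16 + 15 + 14 + 13 + 12 + 11 + 10 + 9 + 8 + 7 + 6 + 5 + 4 + 3 + 2 + 1 + s(0)
= 75 + 74 + 73 + 72 + 71 + 70 + 69 + 68 + 67 + 66 + 65 + 64 + 63 + 62 + 61 + 60 + 59 + 58 + 57 + 56 + 55 + 54 + 53 + 52 + 51 + 50 + 49 + 48 + 47 + 46 + 45 + 44 + 43 + 42 + 41 + 40 + 39 + 38 + 37 + 36 + 35 + 34 + 33 + 32 + 31 + 30 + 29 + 28 + 27 + 26 + 25 + 24 + 23 + 22 + 21 + 20 + 19 + 18 + 17 + 16 + 15 + 14 + 13 + 12 + 11 + 10 + 9 + 8 + 7 + 6 + 5 + 4 + 3 + 2 + 1 + 0
= 2850

2850


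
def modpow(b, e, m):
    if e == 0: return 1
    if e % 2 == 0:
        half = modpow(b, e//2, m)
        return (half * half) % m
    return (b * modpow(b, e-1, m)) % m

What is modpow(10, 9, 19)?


modpow(10, 9, 19): e is odd, compute modpow(10, 8, 19)
  modpow(10, 8, 19): e is even, compute modpow(10, 4, 19)
    modpow(10, 4, 19): e is even, compute modpow(10, 2, 19)
      modpow(10, 2, 19): e is even, compute modpow(10, 1, 19)
        modpow(10, 1, 19): e is odd, compute modpow(10, 0, 19)
          modpow(10, 0, 19) = 1
        (10 * 1) % 19 = 10
      half=10, (10*10) % 19 = 5
    half=5, (5*5) % 19 = 6
  half=6, (6*6) % 19 = 17
(10 * 17) % 19 = 18

18


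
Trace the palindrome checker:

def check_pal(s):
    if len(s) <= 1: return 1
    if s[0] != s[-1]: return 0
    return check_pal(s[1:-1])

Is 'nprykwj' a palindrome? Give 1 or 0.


check_pal('nprykwj'): s[0]='n' != s[-1]='j' -> return 0
Result: 0 (not a palindrome)

0


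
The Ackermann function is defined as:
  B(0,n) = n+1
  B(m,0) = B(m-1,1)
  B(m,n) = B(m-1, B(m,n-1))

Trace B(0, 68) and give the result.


B(0, 68) = 69
Result: B(0, 68) = 69

69


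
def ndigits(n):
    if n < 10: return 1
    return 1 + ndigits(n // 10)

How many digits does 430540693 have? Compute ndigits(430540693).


ndigits(430540693) = 1 + ndigits(43054069)
ndigits(43054069) = 1 + ndigits(4305406)
ndigits(4305406) = 1 + ndigits(430540)
ndigits(430540) = 1 + ndigits(43054)
ndigits(43054) = 1 + ndigits(4305)
ndigits(4305) = 1 + ndigits(430)
ndigits(430) = 1 + ndigits(43)
ndigits(43) = 1 + ndigits(4)
ndigits(4) = 1  (base case: 4 < 10)
Unwinding: 1 + 1 + 1 + 1 + 1 + 1 + 1 + 1 + 1 = 9

9


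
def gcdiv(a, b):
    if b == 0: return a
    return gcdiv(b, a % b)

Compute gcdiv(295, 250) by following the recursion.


gcdiv(295, 250) = gcdiv(250, 45)
gcdiv(250, 45) = gcdiv(45, 25)
gcdiv(45, 25) = gcdiv(25, 20)
gcdiv(25, 20) = gcdiv(20, 5)
gcdiv(20, 5) = gcdiv(5, 0)
gcdiv(5, 0) = 5  (base case)

5


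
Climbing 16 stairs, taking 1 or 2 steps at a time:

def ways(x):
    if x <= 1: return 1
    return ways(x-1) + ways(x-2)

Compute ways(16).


Building up from base cases:
ways(0) = 1
ways(1) = 1
ways(2) = ways(1) + ways(0) = 1 + 1 = 2
ways(3) = ways(2) + ways(1) = 2 + 1 = 3
ways(4) = ways(3) + ways(2) = 3 + 2 = 5
ways(5) = ways(4) + ways(3) = 5 + 3 = 8
ways(6) = ways(5) + ways(4) = 8 + 5 = 13
ways(7) = ways(6) + ways(5) = 13 + 8 = 21
ways(8) = ways(7) + ways(6) = 21 + 13 = 34
ways(9) = ways(8) + ways(7) = 34 + 21 = 55
ways(10) = ways(9) + ways(8) = 55 + 34 = 89
ways(11) = ways(10) + ways(9) = 89 + 55 = 144
ways(12) = ways(11) + ways(10) = 144 + 89 = 233
ways(13) = ways(12) + ways(11) = 233 + 144 = 377
ways(14) = ways(13) + ways(12) = 377 + 233 = 610
ways(15) = ways(14) + ways(13) = 610 + 377 = 987
ways(16) = ways(15) + ways(14) = 987 + 610 = 1597

1597


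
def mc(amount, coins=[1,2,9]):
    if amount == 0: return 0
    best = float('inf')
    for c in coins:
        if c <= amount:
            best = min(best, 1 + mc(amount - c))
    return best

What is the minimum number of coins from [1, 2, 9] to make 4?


Building up with DP:
mc(0) = 0
mc(1) = min(1+mc(0)=1+0=1) = 1
mc(2) = min(1+mc(1)=1+1=2, 1+mc(0)=1+0=1) = 1
mc(3) = min(1+mc(2)=1+1=2, 1+mc(1)=1+1=2) = 2
mc(4) = min(1+mc(3)=1+2=3, 1+mc(2)=1+1=2) = 2

2


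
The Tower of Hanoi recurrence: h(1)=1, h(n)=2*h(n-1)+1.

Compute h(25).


h(25) = 2 * h(24) + 1
h(24) = 2 * h(23) + 1
h(23) = 2 * h(22) + 1
h(22) = 2 * h(21) + 1
h(21) = 2 * h(20) + 1
h(20) = 2 * h(19) + 1
h(19) = 2 * h(18) + 1
h(18) = 2 * h(17) + 1
h(17) = 2 * h(16) + 1
h(16) = 2 * h(15) + 1
h(15) = 2 * h(14) + 1
h(14) = 2 * h(13) + 1
h(13) = 2 * h(12) + 1
h(12) = 2 * h(11) + 1
h(11) = 2 * h(10) + 1
h(10) = 2 * h(9) + 1
h(9) = 2 * h(8) + 1
h(8) = 2 * h(7) + 1
h(7) = 2 * h(6) + 1
h(6) = 2 * h(5) + 1
h(5) = 2 * h(4) + 1
h(4) = 2 * h(3) + 1
h(3) = 2 * h(2) + 1
h(2) = 2 * h(1) + 1
h(1) = 1  (base case)
h(2) = 2 * 1 + 1 = 3
h(3) = 2 * 3 + 1 = 7
h(4) = 2 * 7 + 1 = 15
h(5) = 2 * 15 + 1 = 31
h(6) = 2 * 31 + 1 = 63
h(7) = 2 * 63 + 1 = 127
h(8) = 2 * 127 + 1 = 255
h(9) = 2 * 255 + 1 = 511
h(10) = 2 * 511 + 1 = 1023
h(11) = 2 * 1023 + 1 = 2047
h(12) = 2 * 2047 + 1 = 4095
h(13) = 2 * 4095 + 1 = 8191
h(14) = 2 * 8191 + 1 = 16383
h(15) = 2 * 16383 + 1 = 32767
h(16) = 2 * 32767 + 1 = 65535
h(17) = 2 * 65535 + 1 = 131071
h(18) = 2 * 131071 + 1 = 262143
h(19) = 2 * 262143 + 1 = 524287
h(20) = 2 * 524287 + 1 = 1048575
h(21) = 2 * 1048575 + 1 = 2097151
h(22) = 2 * 2097151 + 1 = 4194303
h(23) = 2 * 4194303 + 1 = 8388607
h(24) = 2 * 8388607 + 1 = 16777215
h(25) = 2 * 16777215 + 1 = 33554431

33554431


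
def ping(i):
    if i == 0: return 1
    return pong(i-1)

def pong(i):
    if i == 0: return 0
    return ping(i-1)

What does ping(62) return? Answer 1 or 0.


ping(62) = pong(61)
pong(61) = ping(60)
ping(60) = pong(59)
pong(59) = ping(58)
ping(58) = pong(57)
pong(57) = ping(56)
ping(56) = pong(55)
pong(55) = ping(54)
ping(54) = pong(53)
pong(53) = ping(52)
ping(52) = pong(51)
pong(51) = ping(50)
ping(50) = pong(49)
pong(49) = ping(48)
ping(48) = pong(47)
pong(47) = ping(46)
ping(46) = pong(45)
pong(45) = ping(44)
ping(44) = pong(43)
pong(43) = ping(42)
ping(42) = pong(41)
pong(41) = ping(40)
ping(40) = pong(39)
pong(39) = ping(38)
ping(38) = pong(37)
pong(37) = ping(36)
ping(36) = pong(35)
pong(35) = ping(34)
ping(34) = pong(33)
pong(33) = ping(32)
ping(32) = pong(31)
pong(31) = ping(30)
ping(30) = pong(29)
pong(29) = ping(28)
ping(28) = pong(27)
pong(27) = ping(26)
ping(26) = pong(25)
pong(25) = ping(24)
ping(24) = pong(23)
pong(23) = ping(22)
ping(22) = pong(21)
pong(21) = ping(20)
ping(20) = pong(19)
pong(19) = ping(18)
ping(18) = pong(17)
pong(17) = ping(16)
ping(16) = pong(15)
pong(15) = ping(14)
ping(14) = pong(13)
pong(13) = ping(12)
ping(12) = pong(11)
pong(11) = ping(10)
ping(10) = pong(9)
pong(9) = ping(8)
ping(8) = pong(7)
pong(7) = ping(6)
ping(6) = pong(5)
pong(5) = ping(4)
ping(4) = pong(3)
pong(3) = ping(2)
ping(2) = pong(1)
pong(1) = ping(0)
ping(0) = 1  (base case)
Result: 1

1


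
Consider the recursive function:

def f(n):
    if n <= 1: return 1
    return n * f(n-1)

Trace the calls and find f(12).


f(12)
= 12 * f(11)
= 12 * 11 * f(10)
= 12 * 11 * 10 * f(9)
= 12 * 11 * 10 * 9 * f(8)
= 12 * 11 * 10 * 9 * 8 * f(7)
= 12 * 11 * 10 * 9 * 8 * 7 * f(6)
= 12 * 11 * 10 * 9 * 8 * 7 * 6 * f(5)
= 12 * 11 * 10 * 9 * 8 * 7 * 6 * 5 * f(4)
= 12 * 11 * 10 * 9 * 8 * 7 * 6 * 5 * 4 * f(3)
= 12 * 11 * 10 * 9 * 8 * 7 * 6 * 5 * 4 * 3 * f(2)
= 12 * 11 * 10 * 9 * 8 * 7 * 6 * 5 * 4 * 3 * 2 * f(1)
= 12 * 11 * 10 * 9 * 8 * 7 * 6 * 5 * 4 * 3 * 2 * 1
= 479001600

479001600


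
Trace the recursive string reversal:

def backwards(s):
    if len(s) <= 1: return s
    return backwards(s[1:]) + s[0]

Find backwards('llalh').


backwards('llalh') = backwards('lalh') + 'l'
backwards('lalh') = backwards('alh') + 'l'
backwards('alh') = backwards('lh') + 'a'
backwards('lh') = backwards('h') + 'l'
backwards('h') = 'h'  (base case)
Concatenating: 'h' + 'l' + 'a' + 'l' + 'l' = 'hlall'

hlall


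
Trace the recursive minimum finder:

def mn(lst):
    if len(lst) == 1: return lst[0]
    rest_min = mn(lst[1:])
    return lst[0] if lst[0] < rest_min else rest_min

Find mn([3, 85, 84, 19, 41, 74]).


mn([3, 85, 84, 19, 41, 74]): compare 3 with mn([85, 84, 19, 41, 74])
mn([85, 84, 19, 41, 74]): compare 85 with mn([84, 19, 41, 74])
mn([84, 19, 41, 74]): compare 84 with mn([19, 41, 74])
mn([19, 41, 74]): compare 19 with mn([41, 74])
mn([41, 74]): compare 41 with mn([74])
mn([74]) = 74  (base case)
Compare 41 with 74 -> 41
Compare 19 with 41 -> 19
Compare 84 with 19 -> 19
Compare 85 with 19 -> 19
Compare 3 with 19 -> 3

3


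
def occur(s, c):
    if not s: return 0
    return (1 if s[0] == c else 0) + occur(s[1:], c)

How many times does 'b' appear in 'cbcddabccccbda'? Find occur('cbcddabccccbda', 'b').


s[0]='c' != 'b' -> 0
s[0]='b' == 'b' -> 1
s[0]='c' != 'b' -> 0
s[0]='d' != 'b' -> 0
s[0]='d' != 'b' -> 0
s[0]='a' != 'b' -> 0
s[0]='b' == 'b' -> 1
s[0]='c' != 'b' -> 0
s[0]='c' != 'b' -> 0
s[0]='c' != 'b' -> 0
s[0]='c' != 'b' -> 0
s[0]='b' == 'b' -> 1
s[0]='d' != 'b' -> 0
s[0]='a' != 'b' -> 0
Sum: 0 + 1 + 0 + 0 + 0 + 0 + 1 + 0 + 0 + 0 + 0 + 1 + 0 + 0 = 3

3


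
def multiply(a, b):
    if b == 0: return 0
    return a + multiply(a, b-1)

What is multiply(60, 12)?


multiply(60, 12) = 60 + multiply(60, 11)
multiply(60, 11) = 60 + multiply(60, 10)
multiply(60, 10) = 60 + multiply(60, 9)
multiply(60, 9) = 60 + multiply(60, 8)
multiply(60, 8) = 60 + multiply(60, 7)
multiply(60, 7) = 60 + multiply(60, 6)
multiply(60, 6) = 60 + multiply(60, 5)
multiply(60, 5) = 60 + multiply(60, 4)
multiply(60, 4) = 60 + multiply(60, 3)
multiply(60, 3) = 60 + multiply(60, 2)
multiply(60, 2) = 60 + multiply(60, 1)
multiply(60, 1) = 60 + multiply(60, 0)
multiply(60, 0) = 0  (base case)
Total: 60 + 60 + 60 + 60 + 60 + 60 + 60 + 60 + 60 + 60 + 60 + 60 + 0 = 720

720
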